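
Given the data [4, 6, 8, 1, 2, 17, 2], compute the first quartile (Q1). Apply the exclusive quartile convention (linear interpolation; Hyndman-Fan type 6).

2

Step 1: Sort the data: [1, 2, 2, 4, 6, 8, 17]
Step 2: n = 7
Step 3: Using the exclusive quartile method:
  Q1 = 2
  Q2 (median) = 4
  Q3 = 8
  IQR = Q3 - Q1 = 8 - 2 = 6
Step 4: Q1 = 2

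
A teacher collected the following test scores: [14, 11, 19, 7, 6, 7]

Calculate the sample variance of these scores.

25.8667

Step 1: Compute the mean: (14 + 11 + 19 + 7 + 6 + 7) / 6 = 10.6667
Step 2: Compute squared deviations from the mean:
  (14 - 10.6667)^2 = 11.1111
  (11 - 10.6667)^2 = 0.1111
  (19 - 10.6667)^2 = 69.4444
  (7 - 10.6667)^2 = 13.4444
  (6 - 10.6667)^2 = 21.7778
  (7 - 10.6667)^2 = 13.4444
Step 3: Sum of squared deviations = 129.3333
Step 4: Sample variance = 129.3333 / 5 = 25.8667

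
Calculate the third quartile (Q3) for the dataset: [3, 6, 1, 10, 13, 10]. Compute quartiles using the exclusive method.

10.75

Step 1: Sort the data: [1, 3, 6, 10, 10, 13]
Step 2: n = 6
Step 3: Using the exclusive quartile method:
  Q1 = 2.5
  Q2 (median) = 8
  Q3 = 10.75
  IQR = Q3 - Q1 = 10.75 - 2.5 = 8.25
Step 4: Q3 = 10.75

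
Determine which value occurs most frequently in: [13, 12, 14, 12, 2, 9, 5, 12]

12

Step 1: Count the frequency of each value:
  2: appears 1 time(s)
  5: appears 1 time(s)
  9: appears 1 time(s)
  12: appears 3 time(s)
  13: appears 1 time(s)
  14: appears 1 time(s)
Step 2: The value 12 appears most frequently (3 times).
Step 3: Mode = 12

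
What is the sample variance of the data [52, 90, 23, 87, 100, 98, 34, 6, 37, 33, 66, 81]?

1038.0833

Step 1: Compute the mean: (52 + 90 + 23 + 87 + 100 + 98 + 34 + 6 + 37 + 33 + 66 + 81) / 12 = 58.9167
Step 2: Compute squared deviations from the mean:
  (52 - 58.9167)^2 = 47.8403
  (90 - 58.9167)^2 = 966.1736
  (23 - 58.9167)^2 = 1290.0069
  (87 - 58.9167)^2 = 788.6736
  (100 - 58.9167)^2 = 1687.8403
  (98 - 58.9167)^2 = 1527.5069
  (34 - 58.9167)^2 = 620.8403
  (6 - 58.9167)^2 = 2800.1736
  (37 - 58.9167)^2 = 480.3403
  (33 - 58.9167)^2 = 671.6736
  (66 - 58.9167)^2 = 50.1736
  (81 - 58.9167)^2 = 487.6736
Step 3: Sum of squared deviations = 11418.9167
Step 4: Sample variance = 11418.9167 / 11 = 1038.0833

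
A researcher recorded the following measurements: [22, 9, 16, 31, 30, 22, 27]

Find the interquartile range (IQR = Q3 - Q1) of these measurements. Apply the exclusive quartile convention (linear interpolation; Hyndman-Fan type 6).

14

Step 1: Sort the data: [9, 16, 22, 22, 27, 30, 31]
Step 2: n = 7
Step 3: Using the exclusive quartile method:
  Q1 = 16
  Q2 (median) = 22
  Q3 = 30
  IQR = Q3 - Q1 = 30 - 16 = 14
Step 4: IQR = 14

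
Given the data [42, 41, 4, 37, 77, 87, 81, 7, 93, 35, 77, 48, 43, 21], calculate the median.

42.5

Step 1: Sort the data in ascending order: [4, 7, 21, 35, 37, 41, 42, 43, 48, 77, 77, 81, 87, 93]
Step 2: The number of values is n = 14.
Step 3: Since n is even, the median is the average of positions 7 and 8:
  Median = (42 + 43) / 2 = 42.5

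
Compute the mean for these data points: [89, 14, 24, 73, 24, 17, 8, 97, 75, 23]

44.4

Step 1: Sum all values: 89 + 14 + 24 + 73 + 24 + 17 + 8 + 97 + 75 + 23 = 444
Step 2: Count the number of values: n = 10
Step 3: Mean = sum / n = 444 / 10 = 44.4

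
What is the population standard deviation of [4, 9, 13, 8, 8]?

2.8705

Step 1: Compute the mean: 8.4
Step 2: Sum of squared deviations from the mean: 41.2
Step 3: Population variance = 41.2 / 5 = 8.24
Step 4: Standard deviation = sqrt(8.24) = 2.8705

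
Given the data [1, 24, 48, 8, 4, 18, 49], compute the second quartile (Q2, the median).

18

Step 1: Sort the data: [1, 4, 8, 18, 24, 48, 49]
Step 2: n = 7
Step 3: Q2 is the median. Since n is odd, it is the middle value at position 4: 18
Step 4: Q2 = 18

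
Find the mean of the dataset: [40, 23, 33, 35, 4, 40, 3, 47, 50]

30.5556

Step 1: Sum all values: 40 + 23 + 33 + 35 + 4 + 40 + 3 + 47 + 50 = 275
Step 2: Count the number of values: n = 9
Step 3: Mean = sum / n = 275 / 9 = 30.5556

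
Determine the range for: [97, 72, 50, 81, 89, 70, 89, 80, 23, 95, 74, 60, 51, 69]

74

Step 1: Identify the maximum value: max = 97
Step 2: Identify the minimum value: min = 23
Step 3: Range = max - min = 97 - 23 = 74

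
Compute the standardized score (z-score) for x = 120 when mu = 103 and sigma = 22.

0.7727

Step 1: Recall the z-score formula: z = (x - mu) / sigma
Step 2: Substitute values: z = (120 - 103) / 22
Step 3: z = 17 / 22 = 0.7727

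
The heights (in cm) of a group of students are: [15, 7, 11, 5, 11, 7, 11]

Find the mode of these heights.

11

Step 1: Count the frequency of each value:
  5: appears 1 time(s)
  7: appears 2 time(s)
  11: appears 3 time(s)
  15: appears 1 time(s)
Step 2: The value 11 appears most frequently (3 times).
Step 3: Mode = 11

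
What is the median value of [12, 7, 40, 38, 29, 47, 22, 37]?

33

Step 1: Sort the data in ascending order: [7, 12, 22, 29, 37, 38, 40, 47]
Step 2: The number of values is n = 8.
Step 3: Since n is even, the median is the average of positions 4 and 5:
  Median = (29 + 37) / 2 = 33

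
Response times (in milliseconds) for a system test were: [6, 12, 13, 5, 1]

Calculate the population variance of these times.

20.24

Step 1: Compute the mean: (6 + 12 + 13 + 5 + 1) / 5 = 7.4
Step 2: Compute squared deviations from the mean:
  (6 - 7.4)^2 = 1.96
  (12 - 7.4)^2 = 21.16
  (13 - 7.4)^2 = 31.36
  (5 - 7.4)^2 = 5.76
  (1 - 7.4)^2 = 40.96
Step 3: Sum of squared deviations = 101.2
Step 4: Population variance = 101.2 / 5 = 20.24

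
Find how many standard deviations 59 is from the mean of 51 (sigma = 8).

1

Step 1: Recall the z-score formula: z = (x - mu) / sigma
Step 2: Substitute values: z = (59 - 51) / 8
Step 3: z = 8 / 8 = 1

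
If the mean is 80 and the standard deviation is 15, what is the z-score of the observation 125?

3

Step 1: Recall the z-score formula: z = (x - mu) / sigma
Step 2: Substitute values: z = (125 - 80) / 15
Step 3: z = 45 / 15 = 3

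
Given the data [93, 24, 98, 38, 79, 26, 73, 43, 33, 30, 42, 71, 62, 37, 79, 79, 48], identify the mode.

79

Step 1: Count the frequency of each value:
  24: appears 1 time(s)
  26: appears 1 time(s)
  30: appears 1 time(s)
  33: appears 1 time(s)
  37: appears 1 time(s)
  38: appears 1 time(s)
  42: appears 1 time(s)
  43: appears 1 time(s)
  48: appears 1 time(s)
  62: appears 1 time(s)
  71: appears 1 time(s)
  73: appears 1 time(s)
  79: appears 3 time(s)
  93: appears 1 time(s)
  98: appears 1 time(s)
Step 2: The value 79 appears most frequently (3 times).
Step 3: Mode = 79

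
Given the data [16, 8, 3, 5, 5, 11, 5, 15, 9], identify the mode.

5

Step 1: Count the frequency of each value:
  3: appears 1 time(s)
  5: appears 3 time(s)
  8: appears 1 time(s)
  9: appears 1 time(s)
  11: appears 1 time(s)
  15: appears 1 time(s)
  16: appears 1 time(s)
Step 2: The value 5 appears most frequently (3 times).
Step 3: Mode = 5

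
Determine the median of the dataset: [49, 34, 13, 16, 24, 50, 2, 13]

20

Step 1: Sort the data in ascending order: [2, 13, 13, 16, 24, 34, 49, 50]
Step 2: The number of values is n = 8.
Step 3: Since n is even, the median is the average of positions 4 and 5:
  Median = (16 + 24) / 2 = 20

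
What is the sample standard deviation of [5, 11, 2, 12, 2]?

4.827

Step 1: Compute the mean: 6.4
Step 2: Sum of squared deviations from the mean: 93.2
Step 3: Sample variance = 93.2 / 4 = 23.3
Step 4: Standard deviation = sqrt(23.3) = 4.827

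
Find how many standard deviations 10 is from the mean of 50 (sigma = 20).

-2

Step 1: Recall the z-score formula: z = (x - mu) / sigma
Step 2: Substitute values: z = (10 - 50) / 20
Step 3: z = -40 / 20 = -2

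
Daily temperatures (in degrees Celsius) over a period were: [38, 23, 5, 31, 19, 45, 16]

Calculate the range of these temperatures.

40

Step 1: Identify the maximum value: max = 45
Step 2: Identify the minimum value: min = 5
Step 3: Range = max - min = 45 - 5 = 40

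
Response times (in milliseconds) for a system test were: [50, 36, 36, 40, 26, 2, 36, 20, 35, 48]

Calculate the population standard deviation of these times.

13.315

Step 1: Compute the mean: 32.9
Step 2: Sum of squared deviations from the mean: 1772.9
Step 3: Population variance = 1772.9 / 10 = 177.29
Step 4: Standard deviation = sqrt(177.29) = 13.315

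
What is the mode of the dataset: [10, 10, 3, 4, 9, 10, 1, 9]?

10

Step 1: Count the frequency of each value:
  1: appears 1 time(s)
  3: appears 1 time(s)
  4: appears 1 time(s)
  9: appears 2 time(s)
  10: appears 3 time(s)
Step 2: The value 10 appears most frequently (3 times).
Step 3: Mode = 10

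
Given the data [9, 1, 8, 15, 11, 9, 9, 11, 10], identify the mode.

9

Step 1: Count the frequency of each value:
  1: appears 1 time(s)
  8: appears 1 time(s)
  9: appears 3 time(s)
  10: appears 1 time(s)
  11: appears 2 time(s)
  15: appears 1 time(s)
Step 2: The value 9 appears most frequently (3 times).
Step 3: Mode = 9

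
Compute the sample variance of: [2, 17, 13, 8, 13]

33.3

Step 1: Compute the mean: (2 + 17 + 13 + 8 + 13) / 5 = 10.6
Step 2: Compute squared deviations from the mean:
  (2 - 10.6)^2 = 73.96
  (17 - 10.6)^2 = 40.96
  (13 - 10.6)^2 = 5.76
  (8 - 10.6)^2 = 6.76
  (13 - 10.6)^2 = 5.76
Step 3: Sum of squared deviations = 133.2
Step 4: Sample variance = 133.2 / 4 = 33.3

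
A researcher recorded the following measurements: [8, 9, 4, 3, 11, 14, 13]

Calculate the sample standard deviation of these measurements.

4.2201

Step 1: Compute the mean: 8.8571
Step 2: Sum of squared deviations from the mean: 106.8571
Step 3: Sample variance = 106.8571 / 6 = 17.8095
Step 4: Standard deviation = sqrt(17.8095) = 4.2201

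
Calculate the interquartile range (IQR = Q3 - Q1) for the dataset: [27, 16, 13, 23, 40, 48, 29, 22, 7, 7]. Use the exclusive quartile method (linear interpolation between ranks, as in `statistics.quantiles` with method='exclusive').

20.25

Step 1: Sort the data: [7, 7, 13, 16, 22, 23, 27, 29, 40, 48]
Step 2: n = 10
Step 3: Using the exclusive quartile method:
  Q1 = 11.5
  Q2 (median) = 22.5
  Q3 = 31.75
  IQR = Q3 - Q1 = 31.75 - 11.5 = 20.25
Step 4: IQR = 20.25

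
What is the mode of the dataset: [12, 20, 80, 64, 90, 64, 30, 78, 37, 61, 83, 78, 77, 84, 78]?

78

Step 1: Count the frequency of each value:
  12: appears 1 time(s)
  20: appears 1 time(s)
  30: appears 1 time(s)
  37: appears 1 time(s)
  61: appears 1 time(s)
  64: appears 2 time(s)
  77: appears 1 time(s)
  78: appears 3 time(s)
  80: appears 1 time(s)
  83: appears 1 time(s)
  84: appears 1 time(s)
  90: appears 1 time(s)
Step 2: The value 78 appears most frequently (3 times).
Step 3: Mode = 78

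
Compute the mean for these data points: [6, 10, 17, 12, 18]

12.6

Step 1: Sum all values: 6 + 10 + 17 + 12 + 18 = 63
Step 2: Count the number of values: n = 5
Step 3: Mean = sum / n = 63 / 5 = 12.6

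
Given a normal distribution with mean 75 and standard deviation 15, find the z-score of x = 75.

0

Step 1: Recall the z-score formula: z = (x - mu) / sigma
Step 2: Substitute values: z = (75 - 75) / 15
Step 3: z = 0 / 15 = 0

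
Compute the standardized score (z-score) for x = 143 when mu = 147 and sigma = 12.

-0.3333

Step 1: Recall the z-score formula: z = (x - mu) / sigma
Step 2: Substitute values: z = (143 - 147) / 12
Step 3: z = -4 / 12 = -0.3333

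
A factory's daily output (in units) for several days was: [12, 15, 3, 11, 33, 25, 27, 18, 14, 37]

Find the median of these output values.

16.5

Step 1: Sort the data in ascending order: [3, 11, 12, 14, 15, 18, 25, 27, 33, 37]
Step 2: The number of values is n = 10.
Step 3: Since n is even, the median is the average of positions 5 and 6:
  Median = (15 + 18) / 2 = 16.5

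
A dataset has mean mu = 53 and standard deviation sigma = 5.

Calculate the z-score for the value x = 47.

-1.2

Step 1: Recall the z-score formula: z = (x - mu) / sigma
Step 2: Substitute values: z = (47 - 53) / 5
Step 3: z = -6 / 5 = -1.2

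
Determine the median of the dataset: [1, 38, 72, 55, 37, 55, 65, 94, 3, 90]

55

Step 1: Sort the data in ascending order: [1, 3, 37, 38, 55, 55, 65, 72, 90, 94]
Step 2: The number of values is n = 10.
Step 3: Since n is even, the median is the average of positions 5 and 6:
  Median = (55 + 55) / 2 = 55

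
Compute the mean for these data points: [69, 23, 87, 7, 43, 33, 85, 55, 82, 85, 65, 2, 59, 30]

51.7857

Step 1: Sum all values: 69 + 23 + 87 + 7 + 43 + 33 + 85 + 55 + 82 + 85 + 65 + 2 + 59 + 30 = 725
Step 2: Count the number of values: n = 14
Step 3: Mean = sum / n = 725 / 14 = 51.7857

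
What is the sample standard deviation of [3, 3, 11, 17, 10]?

5.933

Step 1: Compute the mean: 8.8
Step 2: Sum of squared deviations from the mean: 140.8
Step 3: Sample variance = 140.8 / 4 = 35.2
Step 4: Standard deviation = sqrt(35.2) = 5.933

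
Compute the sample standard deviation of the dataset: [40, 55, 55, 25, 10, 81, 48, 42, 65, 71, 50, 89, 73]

22.1655

Step 1: Compute the mean: 54.1538
Step 2: Sum of squared deviations from the mean: 5895.6923
Step 3: Sample variance = 5895.6923 / 12 = 491.3077
Step 4: Standard deviation = sqrt(491.3077) = 22.1655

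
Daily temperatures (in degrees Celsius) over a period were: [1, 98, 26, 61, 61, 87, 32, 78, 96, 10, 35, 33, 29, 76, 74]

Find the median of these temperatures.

61

Step 1: Sort the data in ascending order: [1, 10, 26, 29, 32, 33, 35, 61, 61, 74, 76, 78, 87, 96, 98]
Step 2: The number of values is n = 15.
Step 3: Since n is odd, the median is the middle value at position 8: 61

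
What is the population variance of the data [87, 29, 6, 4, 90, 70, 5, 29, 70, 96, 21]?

1228.8099

Step 1: Compute the mean: (87 + 29 + 6 + 4 + 90 + 70 + 5 + 29 + 70 + 96 + 21) / 11 = 46.0909
Step 2: Compute squared deviations from the mean:
  (87 - 46.0909)^2 = 1673.5537
  (29 - 46.0909)^2 = 292.0992
  (6 - 46.0909)^2 = 1607.281
  (4 - 46.0909)^2 = 1771.6446
  (90 - 46.0909)^2 = 1928.0083
  (70 - 46.0909)^2 = 571.6446
  (5 - 46.0909)^2 = 1688.4628
  (29 - 46.0909)^2 = 292.0992
  (70 - 46.0909)^2 = 571.6446
  (96 - 46.0909)^2 = 2490.9174
  (21 - 46.0909)^2 = 629.5537
Step 3: Sum of squared deviations = 13516.9091
Step 4: Population variance = 13516.9091 / 11 = 1228.8099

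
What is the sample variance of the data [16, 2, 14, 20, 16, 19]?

42.3

Step 1: Compute the mean: (16 + 2 + 14 + 20 + 16 + 19) / 6 = 14.5
Step 2: Compute squared deviations from the mean:
  (16 - 14.5)^2 = 2.25
  (2 - 14.5)^2 = 156.25
  (14 - 14.5)^2 = 0.25
  (20 - 14.5)^2 = 30.25
  (16 - 14.5)^2 = 2.25
  (19 - 14.5)^2 = 20.25
Step 3: Sum of squared deviations = 211.5
Step 4: Sample variance = 211.5 / 5 = 42.3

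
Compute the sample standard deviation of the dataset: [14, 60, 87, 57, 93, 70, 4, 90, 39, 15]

33.4014

Step 1: Compute the mean: 52.9
Step 2: Sum of squared deviations from the mean: 10040.9
Step 3: Sample variance = 10040.9 / 9 = 1115.6556
Step 4: Standard deviation = sqrt(1115.6556) = 33.4014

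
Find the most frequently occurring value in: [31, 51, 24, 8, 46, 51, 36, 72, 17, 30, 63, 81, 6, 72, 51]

51

Step 1: Count the frequency of each value:
  6: appears 1 time(s)
  8: appears 1 time(s)
  17: appears 1 time(s)
  24: appears 1 time(s)
  30: appears 1 time(s)
  31: appears 1 time(s)
  36: appears 1 time(s)
  46: appears 1 time(s)
  51: appears 3 time(s)
  63: appears 1 time(s)
  72: appears 2 time(s)
  81: appears 1 time(s)
Step 2: The value 51 appears most frequently (3 times).
Step 3: Mode = 51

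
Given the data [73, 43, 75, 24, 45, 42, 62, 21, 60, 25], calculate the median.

44

Step 1: Sort the data in ascending order: [21, 24, 25, 42, 43, 45, 60, 62, 73, 75]
Step 2: The number of values is n = 10.
Step 3: Since n is even, the median is the average of positions 5 and 6:
  Median = (43 + 45) / 2 = 44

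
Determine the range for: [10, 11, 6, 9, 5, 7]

6

Step 1: Identify the maximum value: max = 11
Step 2: Identify the minimum value: min = 5
Step 3: Range = max - min = 11 - 5 = 6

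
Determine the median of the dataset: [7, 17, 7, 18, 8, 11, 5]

8

Step 1: Sort the data in ascending order: [5, 7, 7, 8, 11, 17, 18]
Step 2: The number of values is n = 7.
Step 3: Since n is odd, the median is the middle value at position 4: 8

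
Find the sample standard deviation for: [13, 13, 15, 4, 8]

4.5056

Step 1: Compute the mean: 10.6
Step 2: Sum of squared deviations from the mean: 81.2
Step 3: Sample variance = 81.2 / 4 = 20.3
Step 4: Standard deviation = sqrt(20.3) = 4.5056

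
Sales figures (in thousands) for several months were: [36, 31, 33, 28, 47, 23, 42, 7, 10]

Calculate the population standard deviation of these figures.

12.6589

Step 1: Compute the mean: 28.5556
Step 2: Sum of squared deviations from the mean: 1442.2222
Step 3: Population variance = 1442.2222 / 9 = 160.2469
Step 4: Standard deviation = sqrt(160.2469) = 12.6589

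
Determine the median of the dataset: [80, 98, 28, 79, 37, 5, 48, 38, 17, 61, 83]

48

Step 1: Sort the data in ascending order: [5, 17, 28, 37, 38, 48, 61, 79, 80, 83, 98]
Step 2: The number of values is n = 11.
Step 3: Since n is odd, the median is the middle value at position 6: 48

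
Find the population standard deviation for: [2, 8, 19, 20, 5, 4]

7.1802

Step 1: Compute the mean: 9.6667
Step 2: Sum of squared deviations from the mean: 309.3333
Step 3: Population variance = 309.3333 / 6 = 51.5556
Step 4: Standard deviation = sqrt(51.5556) = 7.1802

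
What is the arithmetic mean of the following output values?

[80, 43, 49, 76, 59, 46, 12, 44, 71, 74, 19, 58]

52.5833

Step 1: Sum all values: 80 + 43 + 49 + 76 + 59 + 46 + 12 + 44 + 71 + 74 + 19 + 58 = 631
Step 2: Count the number of values: n = 12
Step 3: Mean = sum / n = 631 / 12 = 52.5833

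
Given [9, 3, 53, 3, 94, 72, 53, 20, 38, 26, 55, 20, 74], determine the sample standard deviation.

29.3797

Step 1: Compute the mean: 40
Step 2: Sum of squared deviations from the mean: 10358
Step 3: Sample variance = 10358 / 12 = 863.1667
Step 4: Standard deviation = sqrt(863.1667) = 29.3797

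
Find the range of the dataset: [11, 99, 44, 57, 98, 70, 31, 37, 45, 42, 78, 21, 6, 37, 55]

93

Step 1: Identify the maximum value: max = 99
Step 2: Identify the minimum value: min = 6
Step 3: Range = max - min = 99 - 6 = 93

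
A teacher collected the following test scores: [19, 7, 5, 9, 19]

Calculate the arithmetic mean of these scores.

11.8

Step 1: Sum all values: 19 + 7 + 5 + 9 + 19 = 59
Step 2: Count the number of values: n = 5
Step 3: Mean = sum / n = 59 / 5 = 11.8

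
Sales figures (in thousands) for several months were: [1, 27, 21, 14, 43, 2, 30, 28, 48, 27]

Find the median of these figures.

27

Step 1: Sort the data in ascending order: [1, 2, 14, 21, 27, 27, 28, 30, 43, 48]
Step 2: The number of values is n = 10.
Step 3: Since n is even, the median is the average of positions 5 and 6:
  Median = (27 + 27) / 2 = 27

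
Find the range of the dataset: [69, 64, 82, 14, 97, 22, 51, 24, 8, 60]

89

Step 1: Identify the maximum value: max = 97
Step 2: Identify the minimum value: min = 8
Step 3: Range = max - min = 97 - 8 = 89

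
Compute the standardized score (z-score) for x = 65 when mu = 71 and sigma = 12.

-0.5

Step 1: Recall the z-score formula: z = (x - mu) / sigma
Step 2: Substitute values: z = (65 - 71) / 12
Step 3: z = -6 / 12 = -0.5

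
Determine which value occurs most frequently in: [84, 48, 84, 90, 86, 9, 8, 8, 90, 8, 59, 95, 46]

8

Step 1: Count the frequency of each value:
  8: appears 3 time(s)
  9: appears 1 time(s)
  46: appears 1 time(s)
  48: appears 1 time(s)
  59: appears 1 time(s)
  84: appears 2 time(s)
  86: appears 1 time(s)
  90: appears 2 time(s)
  95: appears 1 time(s)
Step 2: The value 8 appears most frequently (3 times).
Step 3: Mode = 8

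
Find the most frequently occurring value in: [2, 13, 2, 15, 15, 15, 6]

15

Step 1: Count the frequency of each value:
  2: appears 2 time(s)
  6: appears 1 time(s)
  13: appears 1 time(s)
  15: appears 3 time(s)
Step 2: The value 15 appears most frequently (3 times).
Step 3: Mode = 15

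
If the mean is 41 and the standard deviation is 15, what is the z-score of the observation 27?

-0.9333

Step 1: Recall the z-score formula: z = (x - mu) / sigma
Step 2: Substitute values: z = (27 - 41) / 15
Step 3: z = -14 / 15 = -0.9333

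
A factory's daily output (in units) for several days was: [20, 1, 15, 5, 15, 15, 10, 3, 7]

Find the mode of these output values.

15

Step 1: Count the frequency of each value:
  1: appears 1 time(s)
  3: appears 1 time(s)
  5: appears 1 time(s)
  7: appears 1 time(s)
  10: appears 1 time(s)
  15: appears 3 time(s)
  20: appears 1 time(s)
Step 2: The value 15 appears most frequently (3 times).
Step 3: Mode = 15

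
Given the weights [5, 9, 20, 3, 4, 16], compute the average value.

9.5

Step 1: Sum all values: 5 + 9 + 20 + 3 + 4 + 16 = 57
Step 2: Count the number of values: n = 6
Step 3: Mean = sum / n = 57 / 6 = 9.5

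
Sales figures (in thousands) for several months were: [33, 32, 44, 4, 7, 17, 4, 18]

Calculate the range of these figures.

40

Step 1: Identify the maximum value: max = 44
Step 2: Identify the minimum value: min = 4
Step 3: Range = max - min = 44 - 4 = 40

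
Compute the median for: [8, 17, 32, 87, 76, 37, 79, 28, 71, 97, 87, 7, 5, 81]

54

Step 1: Sort the data in ascending order: [5, 7, 8, 17, 28, 32, 37, 71, 76, 79, 81, 87, 87, 97]
Step 2: The number of values is n = 14.
Step 3: Since n is even, the median is the average of positions 7 and 8:
  Median = (37 + 71) / 2 = 54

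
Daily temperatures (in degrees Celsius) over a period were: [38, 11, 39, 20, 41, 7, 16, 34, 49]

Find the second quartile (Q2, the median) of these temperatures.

34

Step 1: Sort the data: [7, 11, 16, 20, 34, 38, 39, 41, 49]
Step 2: n = 9
Step 3: Q2 is the median. Since n is odd, it is the middle value at position 5: 34
Step 4: Q2 = 34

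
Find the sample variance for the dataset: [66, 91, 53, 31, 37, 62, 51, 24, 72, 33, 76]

455.3636

Step 1: Compute the mean: (66 + 91 + 53 + 31 + 37 + 62 + 51 + 24 + 72 + 33 + 76) / 11 = 54.1818
Step 2: Compute squared deviations from the mean:
  (66 - 54.1818)^2 = 139.6694
  (91 - 54.1818)^2 = 1355.5785
  (53 - 54.1818)^2 = 1.3967
  (31 - 54.1818)^2 = 537.3967
  (37 - 54.1818)^2 = 295.2149
  (62 - 54.1818)^2 = 61.124
  (51 - 54.1818)^2 = 10.124
  (24 - 54.1818)^2 = 910.9421
  (72 - 54.1818)^2 = 317.4876
  (33 - 54.1818)^2 = 448.6694
  (76 - 54.1818)^2 = 476.0331
Step 3: Sum of squared deviations = 4553.6364
Step 4: Sample variance = 4553.6364 / 10 = 455.3636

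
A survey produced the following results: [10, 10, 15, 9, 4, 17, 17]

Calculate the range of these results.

13

Step 1: Identify the maximum value: max = 17
Step 2: Identify the minimum value: min = 4
Step 3: Range = max - min = 17 - 4 = 13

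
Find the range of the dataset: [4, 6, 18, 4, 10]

14

Step 1: Identify the maximum value: max = 18
Step 2: Identify the minimum value: min = 4
Step 3: Range = max - min = 18 - 4 = 14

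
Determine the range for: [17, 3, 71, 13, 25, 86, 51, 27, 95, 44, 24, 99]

96

Step 1: Identify the maximum value: max = 99
Step 2: Identify the minimum value: min = 3
Step 3: Range = max - min = 99 - 3 = 96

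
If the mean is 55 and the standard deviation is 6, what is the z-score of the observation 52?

-0.5

Step 1: Recall the z-score formula: z = (x - mu) / sigma
Step 2: Substitute values: z = (52 - 55) / 6
Step 3: z = -3 / 6 = -0.5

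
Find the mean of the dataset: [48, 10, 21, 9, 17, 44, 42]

27.2857

Step 1: Sum all values: 48 + 10 + 21 + 9 + 17 + 44 + 42 = 191
Step 2: Count the number of values: n = 7
Step 3: Mean = sum / n = 191 / 7 = 27.2857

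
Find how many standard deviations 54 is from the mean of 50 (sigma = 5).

0.8

Step 1: Recall the z-score formula: z = (x - mu) / sigma
Step 2: Substitute values: z = (54 - 50) / 5
Step 3: z = 4 / 5 = 0.8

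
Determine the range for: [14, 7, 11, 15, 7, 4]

11

Step 1: Identify the maximum value: max = 15
Step 2: Identify the minimum value: min = 4
Step 3: Range = max - min = 15 - 4 = 11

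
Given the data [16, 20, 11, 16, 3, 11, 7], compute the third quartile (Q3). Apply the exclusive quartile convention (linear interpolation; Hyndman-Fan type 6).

16

Step 1: Sort the data: [3, 7, 11, 11, 16, 16, 20]
Step 2: n = 7
Step 3: Using the exclusive quartile method:
  Q1 = 7
  Q2 (median) = 11
  Q3 = 16
  IQR = Q3 - Q1 = 16 - 7 = 9
Step 4: Q3 = 16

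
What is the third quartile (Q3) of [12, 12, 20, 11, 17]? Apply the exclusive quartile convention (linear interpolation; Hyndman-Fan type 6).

18.5

Step 1: Sort the data: [11, 12, 12, 17, 20]
Step 2: n = 5
Step 3: Using the exclusive quartile method:
  Q1 = 11.5
  Q2 (median) = 12
  Q3 = 18.5
  IQR = Q3 - Q1 = 18.5 - 11.5 = 7
Step 4: Q3 = 18.5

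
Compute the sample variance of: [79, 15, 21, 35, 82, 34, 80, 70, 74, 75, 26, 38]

687.5379

Step 1: Compute the mean: (79 + 15 + 21 + 35 + 82 + 34 + 80 + 70 + 74 + 75 + 26 + 38) / 12 = 52.4167
Step 2: Compute squared deviations from the mean:
  (79 - 52.4167)^2 = 706.6736
  (15 - 52.4167)^2 = 1400.0069
  (21 - 52.4167)^2 = 987.0069
  (35 - 52.4167)^2 = 303.3403
  (82 - 52.4167)^2 = 875.1736
  (34 - 52.4167)^2 = 339.1736
  (80 - 52.4167)^2 = 760.8403
  (70 - 52.4167)^2 = 309.1736
  (74 - 52.4167)^2 = 465.8403
  (75 - 52.4167)^2 = 510.0069
  (26 - 52.4167)^2 = 697.8403
  (38 - 52.4167)^2 = 207.8403
Step 3: Sum of squared deviations = 7562.9167
Step 4: Sample variance = 7562.9167 / 11 = 687.5379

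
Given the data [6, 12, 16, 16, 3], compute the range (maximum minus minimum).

13

Step 1: Identify the maximum value: max = 16
Step 2: Identify the minimum value: min = 3
Step 3: Range = max - min = 16 - 3 = 13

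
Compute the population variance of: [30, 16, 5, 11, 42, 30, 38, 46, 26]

176.321

Step 1: Compute the mean: (30 + 16 + 5 + 11 + 42 + 30 + 38 + 46 + 26) / 9 = 27.1111
Step 2: Compute squared deviations from the mean:
  (30 - 27.1111)^2 = 8.3457
  (16 - 27.1111)^2 = 123.4568
  (5 - 27.1111)^2 = 488.9012
  (11 - 27.1111)^2 = 259.5679
  (42 - 27.1111)^2 = 221.679
  (30 - 27.1111)^2 = 8.3457
  (38 - 27.1111)^2 = 118.5679
  (46 - 27.1111)^2 = 356.7901
  (26 - 27.1111)^2 = 1.2346
Step 3: Sum of squared deviations = 1586.8889
Step 4: Population variance = 1586.8889 / 9 = 176.321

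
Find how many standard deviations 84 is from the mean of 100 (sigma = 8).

-2

Step 1: Recall the z-score formula: z = (x - mu) / sigma
Step 2: Substitute values: z = (84 - 100) / 8
Step 3: z = -16 / 8 = -2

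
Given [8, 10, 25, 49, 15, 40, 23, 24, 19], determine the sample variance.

180

Step 1: Compute the mean: (8 + 10 + 25 + 49 + 15 + 40 + 23 + 24 + 19) / 9 = 23.6667
Step 2: Compute squared deviations from the mean:
  (8 - 23.6667)^2 = 245.4444
  (10 - 23.6667)^2 = 186.7778
  (25 - 23.6667)^2 = 1.7778
  (49 - 23.6667)^2 = 641.7778
  (15 - 23.6667)^2 = 75.1111
  (40 - 23.6667)^2 = 266.7778
  (23 - 23.6667)^2 = 0.4444
  (24 - 23.6667)^2 = 0.1111
  (19 - 23.6667)^2 = 21.7778
Step 3: Sum of squared deviations = 1440
Step 4: Sample variance = 1440 / 8 = 180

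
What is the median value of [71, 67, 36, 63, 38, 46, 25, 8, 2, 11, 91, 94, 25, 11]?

37

Step 1: Sort the data in ascending order: [2, 8, 11, 11, 25, 25, 36, 38, 46, 63, 67, 71, 91, 94]
Step 2: The number of values is n = 14.
Step 3: Since n is even, the median is the average of positions 7 and 8:
  Median = (36 + 38) / 2 = 37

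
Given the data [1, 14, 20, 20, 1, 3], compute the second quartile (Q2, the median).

8.5

Step 1: Sort the data: [1, 1, 3, 14, 20, 20]
Step 2: n = 6
Step 3: Q2 is the median. Since n is even, it is the average of the values at positions 3 and 4:
  Q2 = (3 + 14) / 2 = 8.5
Step 4: Q2 = 8.5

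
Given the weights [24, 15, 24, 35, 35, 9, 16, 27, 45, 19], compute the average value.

24.9

Step 1: Sum all values: 24 + 15 + 24 + 35 + 35 + 9 + 16 + 27 + 45 + 19 = 249
Step 2: Count the number of values: n = 10
Step 3: Mean = sum / n = 249 / 10 = 24.9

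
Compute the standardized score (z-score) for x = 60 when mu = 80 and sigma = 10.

-2

Step 1: Recall the z-score formula: z = (x - mu) / sigma
Step 2: Substitute values: z = (60 - 80) / 10
Step 3: z = -20 / 10 = -2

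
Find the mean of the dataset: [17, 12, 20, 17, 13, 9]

14.6667

Step 1: Sum all values: 17 + 12 + 20 + 17 + 13 + 9 = 88
Step 2: Count the number of values: n = 6
Step 3: Mean = sum / n = 88 / 6 = 14.6667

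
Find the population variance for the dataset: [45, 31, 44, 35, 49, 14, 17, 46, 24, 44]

148.09

Step 1: Compute the mean: (45 + 31 + 44 + 35 + 49 + 14 + 17 + 46 + 24 + 44) / 10 = 34.9
Step 2: Compute squared deviations from the mean:
  (45 - 34.9)^2 = 102.01
  (31 - 34.9)^2 = 15.21
  (44 - 34.9)^2 = 82.81
  (35 - 34.9)^2 = 0.01
  (49 - 34.9)^2 = 198.81
  (14 - 34.9)^2 = 436.81
  (17 - 34.9)^2 = 320.41
  (46 - 34.9)^2 = 123.21
  (24 - 34.9)^2 = 118.81
  (44 - 34.9)^2 = 82.81
Step 3: Sum of squared deviations = 1480.9
Step 4: Population variance = 1480.9 / 10 = 148.09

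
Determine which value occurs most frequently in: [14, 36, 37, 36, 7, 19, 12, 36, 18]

36

Step 1: Count the frequency of each value:
  7: appears 1 time(s)
  12: appears 1 time(s)
  14: appears 1 time(s)
  18: appears 1 time(s)
  19: appears 1 time(s)
  36: appears 3 time(s)
  37: appears 1 time(s)
Step 2: The value 36 appears most frequently (3 times).
Step 3: Mode = 36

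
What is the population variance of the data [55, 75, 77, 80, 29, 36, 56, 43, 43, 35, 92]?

416.4298

Step 1: Compute the mean: (55 + 75 + 77 + 80 + 29 + 36 + 56 + 43 + 43 + 35 + 92) / 11 = 56.4545
Step 2: Compute squared deviations from the mean:
  (55 - 56.4545)^2 = 2.1157
  (75 - 56.4545)^2 = 343.9339
  (77 - 56.4545)^2 = 422.1157
  (80 - 56.4545)^2 = 554.3884
  (29 - 56.4545)^2 = 753.7521
  (36 - 56.4545)^2 = 418.3884
  (56 - 56.4545)^2 = 0.2066
  (43 - 56.4545)^2 = 181.0248
  (43 - 56.4545)^2 = 181.0248
  (35 - 56.4545)^2 = 460.2975
  (92 - 56.4545)^2 = 1263.4793
Step 3: Sum of squared deviations = 4580.7273
Step 4: Population variance = 4580.7273 / 11 = 416.4298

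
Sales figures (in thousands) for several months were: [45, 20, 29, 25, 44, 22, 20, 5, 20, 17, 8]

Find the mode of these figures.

20

Step 1: Count the frequency of each value:
  5: appears 1 time(s)
  8: appears 1 time(s)
  17: appears 1 time(s)
  20: appears 3 time(s)
  22: appears 1 time(s)
  25: appears 1 time(s)
  29: appears 1 time(s)
  44: appears 1 time(s)
  45: appears 1 time(s)
Step 2: The value 20 appears most frequently (3 times).
Step 3: Mode = 20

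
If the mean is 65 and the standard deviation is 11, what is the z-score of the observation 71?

0.5455

Step 1: Recall the z-score formula: z = (x - mu) / sigma
Step 2: Substitute values: z = (71 - 65) / 11
Step 3: z = 6 / 11 = 0.5455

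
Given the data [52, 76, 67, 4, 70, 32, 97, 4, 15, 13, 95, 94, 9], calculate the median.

52

Step 1: Sort the data in ascending order: [4, 4, 9, 13, 15, 32, 52, 67, 70, 76, 94, 95, 97]
Step 2: The number of values is n = 13.
Step 3: Since n is odd, the median is the middle value at position 7: 52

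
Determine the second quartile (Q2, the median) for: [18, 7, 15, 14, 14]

14

Step 1: Sort the data: [7, 14, 14, 15, 18]
Step 2: n = 5
Step 3: Q2 is the median. Since n is odd, it is the middle value at position 3: 14
Step 4: Q2 = 14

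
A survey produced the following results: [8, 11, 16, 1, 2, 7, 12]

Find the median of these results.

8

Step 1: Sort the data in ascending order: [1, 2, 7, 8, 11, 12, 16]
Step 2: The number of values is n = 7.
Step 3: Since n is odd, the median is the middle value at position 4: 8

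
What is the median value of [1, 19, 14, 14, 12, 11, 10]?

12

Step 1: Sort the data in ascending order: [1, 10, 11, 12, 14, 14, 19]
Step 2: The number of values is n = 7.
Step 3: Since n is odd, the median is the middle value at position 4: 12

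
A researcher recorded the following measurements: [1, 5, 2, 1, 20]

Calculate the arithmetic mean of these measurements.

5.8

Step 1: Sum all values: 1 + 5 + 2 + 1 + 20 = 29
Step 2: Count the number of values: n = 5
Step 3: Mean = sum / n = 29 / 5 = 5.8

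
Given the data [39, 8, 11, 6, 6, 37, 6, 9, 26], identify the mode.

6

Step 1: Count the frequency of each value:
  6: appears 3 time(s)
  8: appears 1 time(s)
  9: appears 1 time(s)
  11: appears 1 time(s)
  26: appears 1 time(s)
  37: appears 1 time(s)
  39: appears 1 time(s)
Step 2: The value 6 appears most frequently (3 times).
Step 3: Mode = 6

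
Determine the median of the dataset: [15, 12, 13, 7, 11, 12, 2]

12

Step 1: Sort the data in ascending order: [2, 7, 11, 12, 12, 13, 15]
Step 2: The number of values is n = 7.
Step 3: Since n is odd, the median is the middle value at position 4: 12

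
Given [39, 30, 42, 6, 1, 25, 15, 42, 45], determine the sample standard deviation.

16.5513

Step 1: Compute the mean: 27.2222
Step 2: Sum of squared deviations from the mean: 2191.5556
Step 3: Sample variance = 2191.5556 / 8 = 273.9444
Step 4: Standard deviation = sqrt(273.9444) = 16.5513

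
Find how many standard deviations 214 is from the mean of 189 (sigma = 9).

2.7778

Step 1: Recall the z-score formula: z = (x - mu) / sigma
Step 2: Substitute values: z = (214 - 189) / 9
Step 3: z = 25 / 9 = 2.7778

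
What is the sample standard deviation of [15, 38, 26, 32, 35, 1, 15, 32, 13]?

12.51

Step 1: Compute the mean: 23
Step 2: Sum of squared deviations from the mean: 1252
Step 3: Sample variance = 1252 / 8 = 156.5
Step 4: Standard deviation = sqrt(156.5) = 12.51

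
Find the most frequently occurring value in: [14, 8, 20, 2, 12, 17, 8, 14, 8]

8

Step 1: Count the frequency of each value:
  2: appears 1 time(s)
  8: appears 3 time(s)
  12: appears 1 time(s)
  14: appears 2 time(s)
  17: appears 1 time(s)
  20: appears 1 time(s)
Step 2: The value 8 appears most frequently (3 times).
Step 3: Mode = 8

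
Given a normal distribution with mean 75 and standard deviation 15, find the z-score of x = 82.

0.4667

Step 1: Recall the z-score formula: z = (x - mu) / sigma
Step 2: Substitute values: z = (82 - 75) / 15
Step 3: z = 7 / 15 = 0.4667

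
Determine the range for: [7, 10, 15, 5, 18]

13

Step 1: Identify the maximum value: max = 18
Step 2: Identify the minimum value: min = 5
Step 3: Range = max - min = 18 - 5 = 13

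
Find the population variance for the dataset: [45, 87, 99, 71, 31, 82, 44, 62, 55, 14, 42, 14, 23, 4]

805.352

Step 1: Compute the mean: (45 + 87 + 99 + 71 + 31 + 82 + 44 + 62 + 55 + 14 + 42 + 14 + 23 + 4) / 14 = 48.0714
Step 2: Compute squared deviations from the mean:
  (45 - 48.0714)^2 = 9.4337
  (87 - 48.0714)^2 = 1515.4337
  (99 - 48.0714)^2 = 2593.7194
  (71 - 48.0714)^2 = 525.7194
  (31 - 48.0714)^2 = 291.4337
  (82 - 48.0714)^2 = 1151.148
  (44 - 48.0714)^2 = 16.5765
  (62 - 48.0714)^2 = 194.0051
  (55 - 48.0714)^2 = 48.0051
  (14 - 48.0714)^2 = 1160.8622
  (42 - 48.0714)^2 = 36.8622
  (14 - 48.0714)^2 = 1160.8622
  (23 - 48.0714)^2 = 628.5765
  (4 - 48.0714)^2 = 1942.2908
Step 3: Sum of squared deviations = 11274.9286
Step 4: Population variance = 11274.9286 / 14 = 805.352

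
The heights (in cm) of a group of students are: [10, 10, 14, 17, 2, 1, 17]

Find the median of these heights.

10

Step 1: Sort the data in ascending order: [1, 2, 10, 10, 14, 17, 17]
Step 2: The number of values is n = 7.
Step 3: Since n is odd, the median is the middle value at position 4: 10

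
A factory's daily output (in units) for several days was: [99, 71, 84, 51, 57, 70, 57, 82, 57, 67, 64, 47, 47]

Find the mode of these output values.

57

Step 1: Count the frequency of each value:
  47: appears 2 time(s)
  51: appears 1 time(s)
  57: appears 3 time(s)
  64: appears 1 time(s)
  67: appears 1 time(s)
  70: appears 1 time(s)
  71: appears 1 time(s)
  82: appears 1 time(s)
  84: appears 1 time(s)
  99: appears 1 time(s)
Step 2: The value 57 appears most frequently (3 times).
Step 3: Mode = 57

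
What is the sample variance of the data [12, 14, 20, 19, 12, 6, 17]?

23.5714

Step 1: Compute the mean: (12 + 14 + 20 + 19 + 12 + 6 + 17) / 7 = 14.2857
Step 2: Compute squared deviations from the mean:
  (12 - 14.2857)^2 = 5.2245
  (14 - 14.2857)^2 = 0.0816
  (20 - 14.2857)^2 = 32.6531
  (19 - 14.2857)^2 = 22.2245
  (12 - 14.2857)^2 = 5.2245
  (6 - 14.2857)^2 = 68.6531
  (17 - 14.2857)^2 = 7.3673
Step 3: Sum of squared deviations = 141.4286
Step 4: Sample variance = 141.4286 / 6 = 23.5714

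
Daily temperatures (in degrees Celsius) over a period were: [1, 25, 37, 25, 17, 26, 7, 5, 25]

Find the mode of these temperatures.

25

Step 1: Count the frequency of each value:
  1: appears 1 time(s)
  5: appears 1 time(s)
  7: appears 1 time(s)
  17: appears 1 time(s)
  25: appears 3 time(s)
  26: appears 1 time(s)
  37: appears 1 time(s)
Step 2: The value 25 appears most frequently (3 times).
Step 3: Mode = 25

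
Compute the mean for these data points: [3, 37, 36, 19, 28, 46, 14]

26.1429

Step 1: Sum all values: 3 + 37 + 36 + 19 + 28 + 46 + 14 = 183
Step 2: Count the number of values: n = 7
Step 3: Mean = sum / n = 183 / 7 = 26.1429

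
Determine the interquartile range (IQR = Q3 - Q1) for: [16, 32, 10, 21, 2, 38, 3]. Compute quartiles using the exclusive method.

29

Step 1: Sort the data: [2, 3, 10, 16, 21, 32, 38]
Step 2: n = 7
Step 3: Using the exclusive quartile method:
  Q1 = 3
  Q2 (median) = 16
  Q3 = 32
  IQR = Q3 - Q1 = 32 - 3 = 29
Step 4: IQR = 29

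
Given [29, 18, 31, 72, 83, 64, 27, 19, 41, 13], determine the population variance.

547.41

Step 1: Compute the mean: (29 + 18 + 31 + 72 + 83 + 64 + 27 + 19 + 41 + 13) / 10 = 39.7
Step 2: Compute squared deviations from the mean:
  (29 - 39.7)^2 = 114.49
  (18 - 39.7)^2 = 470.89
  (31 - 39.7)^2 = 75.69
  (72 - 39.7)^2 = 1043.29
  (83 - 39.7)^2 = 1874.89
  (64 - 39.7)^2 = 590.49
  (27 - 39.7)^2 = 161.29
  (19 - 39.7)^2 = 428.49
  (41 - 39.7)^2 = 1.69
  (13 - 39.7)^2 = 712.89
Step 3: Sum of squared deviations = 5474.1
Step 4: Population variance = 5474.1 / 10 = 547.41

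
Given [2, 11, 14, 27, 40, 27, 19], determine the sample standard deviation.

12.5167

Step 1: Compute the mean: 20
Step 2: Sum of squared deviations from the mean: 940
Step 3: Sample variance = 940 / 6 = 156.6667
Step 4: Standard deviation = sqrt(156.6667) = 12.5167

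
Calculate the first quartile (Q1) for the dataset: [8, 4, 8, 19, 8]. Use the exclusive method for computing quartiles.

6

Step 1: Sort the data: [4, 8, 8, 8, 19]
Step 2: n = 5
Step 3: Using the exclusive quartile method:
  Q1 = 6
  Q2 (median) = 8
  Q3 = 13.5
  IQR = Q3 - Q1 = 13.5 - 6 = 7.5
Step 4: Q1 = 6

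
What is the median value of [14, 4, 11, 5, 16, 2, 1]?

5

Step 1: Sort the data in ascending order: [1, 2, 4, 5, 11, 14, 16]
Step 2: The number of values is n = 7.
Step 3: Since n is odd, the median is the middle value at position 4: 5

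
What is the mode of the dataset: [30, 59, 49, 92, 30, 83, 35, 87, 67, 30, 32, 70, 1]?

30

Step 1: Count the frequency of each value:
  1: appears 1 time(s)
  30: appears 3 time(s)
  32: appears 1 time(s)
  35: appears 1 time(s)
  49: appears 1 time(s)
  59: appears 1 time(s)
  67: appears 1 time(s)
  70: appears 1 time(s)
  83: appears 1 time(s)
  87: appears 1 time(s)
  92: appears 1 time(s)
Step 2: The value 30 appears most frequently (3 times).
Step 3: Mode = 30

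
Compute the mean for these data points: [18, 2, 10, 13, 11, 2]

9.3333

Step 1: Sum all values: 18 + 2 + 10 + 13 + 11 + 2 = 56
Step 2: Count the number of values: n = 6
Step 3: Mean = sum / n = 56 / 6 = 9.3333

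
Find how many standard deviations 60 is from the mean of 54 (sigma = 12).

0.5

Step 1: Recall the z-score formula: z = (x - mu) / sigma
Step 2: Substitute values: z = (60 - 54) / 12
Step 3: z = 6 / 12 = 0.5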